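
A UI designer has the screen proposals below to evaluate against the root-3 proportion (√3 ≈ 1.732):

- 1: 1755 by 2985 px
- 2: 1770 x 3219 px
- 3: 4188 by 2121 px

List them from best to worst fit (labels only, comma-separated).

1, 2, 3

1: 2985/1755 ≈ 1.701 → |1.701 − 1.732| = 0.031
2: 3219/1770 ≈ 1.819 → |1.819 − 1.732| = 0.087
3: 4188/2121 ≈ 1.975 → |1.975 − 1.732| = 0.243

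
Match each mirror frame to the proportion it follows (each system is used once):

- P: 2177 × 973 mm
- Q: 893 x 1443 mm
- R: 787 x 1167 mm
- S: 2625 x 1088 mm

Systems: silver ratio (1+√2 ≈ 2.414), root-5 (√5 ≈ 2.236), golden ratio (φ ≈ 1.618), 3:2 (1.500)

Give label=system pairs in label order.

P=root-5, Q=golden ratio, R=3:2, S=silver ratio

P = 2177/973 ≈ 2.237 → root-5 (2.236)
Q = 1443/893 ≈ 1.616 → golden ratio (1.618)
R = 1167/787 ≈ 1.483 → 3:2 (1.500)
S = 2625/1088 ≈ 2.413 → silver ratio (2.414)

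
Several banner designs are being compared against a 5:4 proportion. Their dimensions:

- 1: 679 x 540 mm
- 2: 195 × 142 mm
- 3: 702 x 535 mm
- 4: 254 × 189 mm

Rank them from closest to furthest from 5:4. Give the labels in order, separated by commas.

1: 679/540 ≈ 1.257 → |1.257 − 1.250| = 0.007
2: 195/142 ≈ 1.373 → |1.373 − 1.250| = 0.123
3: 702/535 ≈ 1.312 → |1.312 − 1.250| = 0.062
4: 254/189 ≈ 1.344 → |1.344 − 1.250| = 0.094

1, 3, 4, 2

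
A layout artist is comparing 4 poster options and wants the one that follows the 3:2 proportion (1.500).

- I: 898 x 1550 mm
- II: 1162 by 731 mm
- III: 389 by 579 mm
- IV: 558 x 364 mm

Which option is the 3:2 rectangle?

III

Ratios (long/short): I ≈ 1.726; II ≈ 1.590; III ≈ 1.488; IV ≈ 1.533.
3:2 ≈ 1.500; option III is nearest (Δ 0.012).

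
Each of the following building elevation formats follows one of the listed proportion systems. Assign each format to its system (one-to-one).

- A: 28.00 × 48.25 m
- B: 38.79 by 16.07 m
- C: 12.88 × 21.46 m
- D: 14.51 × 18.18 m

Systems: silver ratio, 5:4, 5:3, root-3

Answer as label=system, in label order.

Ratios: A ≈ 1.723; B ≈ 2.414; C ≈ 1.666; D ≈ 1.253.
Targets: silver ratio ≈ 2.414; 5:4 ≈ 1.250; 5:3 ≈ 1.667; root-3 ≈ 1.732.

A=root-3, B=silver ratio, C=5:3, D=5:4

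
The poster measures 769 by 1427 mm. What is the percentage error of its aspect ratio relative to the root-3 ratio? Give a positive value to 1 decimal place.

7.1%

Ratio = 1427 / 769 ≈ 1.8557.
Ideal root-3 ≈ 1.7321. |1.8557 − 1.7321| / 1.7321 ≈ 7.14% → 7.1%.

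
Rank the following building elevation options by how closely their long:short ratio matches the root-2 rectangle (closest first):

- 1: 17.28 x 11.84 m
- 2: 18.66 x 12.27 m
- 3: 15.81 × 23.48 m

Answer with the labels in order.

1, 3, 2

1: 17.28/11.84 ≈ 1.459 → |1.459 − 1.414| = 0.045
2: 18.66/12.27 ≈ 1.521 → |1.521 − 1.414| = 0.107
3: 23.48/15.81 ≈ 1.485 → |1.485 − 1.414| = 0.071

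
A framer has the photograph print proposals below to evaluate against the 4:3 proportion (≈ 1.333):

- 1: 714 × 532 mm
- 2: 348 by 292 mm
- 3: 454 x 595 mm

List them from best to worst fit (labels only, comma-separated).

1, 3, 2

1: 714/532 ≈ 1.342 → |1.342 − 1.333| = 0.009
2: 348/292 ≈ 1.192 → |1.192 − 1.333| = 0.141
3: 595/454 ≈ 1.311 → |1.311 − 1.333| = 0.022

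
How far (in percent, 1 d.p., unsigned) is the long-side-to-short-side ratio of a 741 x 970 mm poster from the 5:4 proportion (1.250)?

4.7%

Ratio = 970 / 741 ≈ 1.3090.
Ideal 5:4 = 1.2500. |1.3090 − 1.2500| / 1.2500 ≈ 4.72% → 4.7%.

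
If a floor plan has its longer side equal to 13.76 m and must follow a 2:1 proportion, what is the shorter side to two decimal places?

6.88 m

2:1 = 2.00000.
Shorter side = 13.76 ÷ 2.00000 ≈ 6.8800 → 6.88 m.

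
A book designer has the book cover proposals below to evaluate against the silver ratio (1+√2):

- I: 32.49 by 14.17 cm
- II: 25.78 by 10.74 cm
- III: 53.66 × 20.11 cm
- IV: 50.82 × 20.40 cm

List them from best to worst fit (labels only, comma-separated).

II, IV, I, III

I: 32.49/14.17 ≈ 2.293 → |2.293 − 2.414| = 0.121
II: 25.78/10.74 ≈ 2.400 → |2.400 − 2.414| = 0.014
III: 53.66/20.11 ≈ 2.668 → |2.668 − 2.414| = 0.254
IV: 50.82/20.40 ≈ 2.491 → |2.491 − 2.414| = 0.077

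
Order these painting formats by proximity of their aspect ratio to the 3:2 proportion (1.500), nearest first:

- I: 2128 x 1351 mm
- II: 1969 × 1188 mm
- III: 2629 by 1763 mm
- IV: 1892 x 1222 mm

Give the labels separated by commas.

III, IV, I, II

Ratios: I = 2128 / 1351 ≈ 1.575; II = 1969 / 1188 ≈ 1.657; III = 2629 / 1763 ≈ 1.491; IV = 1892 / 1222 ≈ 1.548.
|Δ from 1.500|: I 0.075; II 0.157; III 0.009; IV 0.048.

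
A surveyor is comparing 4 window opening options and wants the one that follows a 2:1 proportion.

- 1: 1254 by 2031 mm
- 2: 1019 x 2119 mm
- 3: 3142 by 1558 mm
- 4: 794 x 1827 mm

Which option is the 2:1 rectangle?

3

Ratios (long/short): 1 ≈ 1.620; 2 ≈ 2.079; 3 ≈ 2.017; 4 ≈ 2.301.
2:1 ≈ 2.000; option 3 is nearest (Δ 0.017).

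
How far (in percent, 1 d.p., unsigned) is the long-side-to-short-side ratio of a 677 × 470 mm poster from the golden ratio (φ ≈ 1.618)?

Ratio = 677 / 470 ≈ 1.4404.
Ideal golden ratio ≈ 1.6180. |1.4404 − 1.6180| / 1.6180 ≈ 10.98% → 11.0%.

11.0%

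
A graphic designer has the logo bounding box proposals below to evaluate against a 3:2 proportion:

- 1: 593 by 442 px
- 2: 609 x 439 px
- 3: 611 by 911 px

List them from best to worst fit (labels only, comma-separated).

1: 593/442 ≈ 1.342 → |1.342 − 1.500| = 0.158
2: 609/439 ≈ 1.387 → |1.387 − 1.500| = 0.113
3: 911/611 ≈ 1.491 → |1.491 − 1.500| = 0.009

3, 2, 1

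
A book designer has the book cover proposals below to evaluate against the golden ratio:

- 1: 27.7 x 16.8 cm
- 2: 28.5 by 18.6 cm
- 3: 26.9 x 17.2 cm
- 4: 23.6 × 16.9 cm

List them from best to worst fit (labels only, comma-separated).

1, 3, 2, 4

1: 27.7/16.8 ≈ 1.649 → |1.649 − 1.618| = 0.031
2: 28.5/18.6 ≈ 1.532 → |1.532 − 1.618| = 0.086
3: 26.9/17.2 ≈ 1.564 → |1.564 − 1.618| = 0.054
4: 23.6/16.9 ≈ 1.396 → |1.396 − 1.618| = 0.222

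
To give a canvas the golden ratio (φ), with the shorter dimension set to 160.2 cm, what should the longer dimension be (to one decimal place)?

golden ratio ≈ 1.61803.
Longer side = 160.2 × 1.61803 ≈ 259.208 → 259.2 cm.

259.2 cm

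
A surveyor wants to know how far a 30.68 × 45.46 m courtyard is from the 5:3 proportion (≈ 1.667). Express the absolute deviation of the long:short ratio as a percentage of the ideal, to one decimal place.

11.1%

Ratio = 45.46 / 30.68 ≈ 1.4817.
Ideal 5:3 ≈ 1.6667. |1.4817 − 1.6667| / 1.6667 ≈ 11.10% → 11.1%.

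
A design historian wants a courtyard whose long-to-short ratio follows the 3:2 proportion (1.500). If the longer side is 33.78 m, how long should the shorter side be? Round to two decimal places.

3:2 = 1.50000.
Shorter side = 33.78 ÷ 1.50000 ≈ 22.5200 → 22.52 m.

22.52 m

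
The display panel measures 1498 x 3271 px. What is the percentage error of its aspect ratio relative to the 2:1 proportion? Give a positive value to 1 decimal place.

9.2%

Ratio = 3271 / 1498 ≈ 2.1836.
Ideal 2:1 = 2.0000. |2.1836 − 2.0000| / 2.0000 ≈ 9.18% → 9.2%.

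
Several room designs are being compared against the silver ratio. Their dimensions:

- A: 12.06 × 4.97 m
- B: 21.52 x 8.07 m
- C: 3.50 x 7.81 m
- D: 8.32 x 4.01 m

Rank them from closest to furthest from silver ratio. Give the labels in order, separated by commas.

A: 12.06/4.97 ≈ 2.427 → |2.427 − 2.414| = 0.013
B: 21.52/8.07 ≈ 2.667 → |2.667 − 2.414| = 0.253
C: 7.81/3.50 ≈ 2.231 → |2.231 − 2.414| = 0.183
D: 8.32/4.01 ≈ 2.075 → |2.075 − 2.414| = 0.339

A, C, B, D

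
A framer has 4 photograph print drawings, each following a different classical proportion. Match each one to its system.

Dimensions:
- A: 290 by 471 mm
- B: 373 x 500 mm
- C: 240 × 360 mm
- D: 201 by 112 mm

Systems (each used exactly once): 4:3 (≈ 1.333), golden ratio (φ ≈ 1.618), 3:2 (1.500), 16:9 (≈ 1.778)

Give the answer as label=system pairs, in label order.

A=golden ratio, B=4:3, C=3:2, D=16:9

A = 471/290 ≈ 1.624 → golden ratio (1.618)
B = 500/373 ≈ 1.340 → 4:3 (1.333)
C = 360/240 ≈ 1.500 → 3:2 (1.500)
D = 201/112 ≈ 1.795 → 16:9 (1.778)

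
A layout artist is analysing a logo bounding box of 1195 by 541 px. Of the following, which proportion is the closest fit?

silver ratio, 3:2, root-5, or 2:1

Ratio = 1195 / 541 ≈ 2.209.
Distances: silver ratio 2.414 (Δ 0.205); 3:2 1.500 (Δ 0.709); root-5 2.236 (Δ 0.027); 2:1 2.000 (Δ 0.209).

root-5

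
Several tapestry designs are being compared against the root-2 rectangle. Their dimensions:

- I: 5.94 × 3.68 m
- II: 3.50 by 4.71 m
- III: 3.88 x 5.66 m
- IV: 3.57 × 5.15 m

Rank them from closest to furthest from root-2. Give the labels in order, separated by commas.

IV, III, II, I

Ratios: I = 5.94 / 3.68 ≈ 1.614; II = 4.71 / 3.50 ≈ 1.346; III = 5.66 / 3.88 ≈ 1.459; IV = 5.15 / 3.57 ≈ 1.443.
|Δ from 1.414|: I 0.200; II 0.068; III 0.045; IV 0.029.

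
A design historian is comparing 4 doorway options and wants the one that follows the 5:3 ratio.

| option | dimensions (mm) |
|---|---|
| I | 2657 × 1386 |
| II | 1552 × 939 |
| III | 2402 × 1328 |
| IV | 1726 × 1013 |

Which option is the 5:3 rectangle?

Ratios (long/short): I ≈ 1.917; II ≈ 1.653; III ≈ 1.809; IV ≈ 1.704.
5:3 ≈ 1.667; option II is nearest (Δ 0.014).

II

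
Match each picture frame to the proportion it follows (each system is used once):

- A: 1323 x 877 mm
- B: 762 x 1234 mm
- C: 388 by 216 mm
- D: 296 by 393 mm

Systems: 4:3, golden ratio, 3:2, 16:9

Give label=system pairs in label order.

A=3:2, B=golden ratio, C=16:9, D=4:3

Ratios: A ≈ 1.509; B ≈ 1.619; C ≈ 1.796; D ≈ 1.328.
Targets: 4:3 ≈ 1.333; golden ratio ≈ 1.618; 3:2 ≈ 1.500; 16:9 ≈ 1.778.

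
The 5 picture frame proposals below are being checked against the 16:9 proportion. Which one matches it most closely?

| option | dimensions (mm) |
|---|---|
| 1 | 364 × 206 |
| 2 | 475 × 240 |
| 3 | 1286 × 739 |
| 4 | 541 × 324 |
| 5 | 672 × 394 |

Target 16:9 ≈ 1.778.
1: 1.767 (Δ0.011)  2: 1.979 (Δ0.201)  3: 1.740 (Δ0.038)  4: 1.670 (Δ0.108)  5: 1.706 (Δ0.072)

1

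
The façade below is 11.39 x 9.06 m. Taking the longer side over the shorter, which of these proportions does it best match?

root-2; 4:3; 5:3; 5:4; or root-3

5:4

11.39/9.06 ≈ 1.257. Nearest candidates are 5:4 (1.250, off by 0.007) and 4:3 (1.333, off by 0.076).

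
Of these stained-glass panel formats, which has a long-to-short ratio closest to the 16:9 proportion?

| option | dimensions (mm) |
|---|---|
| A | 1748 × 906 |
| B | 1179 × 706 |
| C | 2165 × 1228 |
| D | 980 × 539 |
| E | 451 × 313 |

C

Ratios (long/short): A ≈ 1.929; B ≈ 1.670; C ≈ 1.763; D ≈ 1.818; E ≈ 1.441.
16:9 ≈ 1.778; option C is nearest (Δ 0.015).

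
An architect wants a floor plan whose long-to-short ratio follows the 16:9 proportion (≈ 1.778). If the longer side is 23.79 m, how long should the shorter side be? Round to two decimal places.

13.38 m

16:9 ≈ 1.77778.
Shorter side = 23.79 ÷ 1.77778 ≈ 13.3819 → 13.38 m.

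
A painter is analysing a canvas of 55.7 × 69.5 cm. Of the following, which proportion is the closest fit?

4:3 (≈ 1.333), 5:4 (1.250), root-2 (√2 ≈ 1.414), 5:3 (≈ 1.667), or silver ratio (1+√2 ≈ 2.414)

5:4

69.5/55.7 ≈ 1.248. Nearest candidates are 5:4 (1.250, off by 0.002) and 4:3 (1.333, off by 0.085).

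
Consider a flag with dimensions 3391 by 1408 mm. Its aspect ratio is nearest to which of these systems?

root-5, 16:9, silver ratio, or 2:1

Ratio = 3391 / 1408 ≈ 2.408.
Distances: root-5 2.236 (Δ 0.172); 16:9 1.778 (Δ 0.630); silver ratio 2.414 (Δ 0.006); 2:1 2.000 (Δ 0.408).

silver ratio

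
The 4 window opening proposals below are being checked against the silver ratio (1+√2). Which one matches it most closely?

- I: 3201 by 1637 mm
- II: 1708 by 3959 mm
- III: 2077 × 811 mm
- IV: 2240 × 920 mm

IV

Ratios (long/short): I ≈ 1.955; II ≈ 2.318; III ≈ 2.561; IV ≈ 2.435.
silver ratio ≈ 2.414; option IV is nearest (Δ 0.021).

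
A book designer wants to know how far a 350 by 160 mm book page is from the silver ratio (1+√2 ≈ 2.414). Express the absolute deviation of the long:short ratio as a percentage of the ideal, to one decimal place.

9.4%

Ratio = 350 / 160 ≈ 2.1875.
Ideal silver ratio ≈ 2.4142. |2.1875 − 2.4142| / 2.4142 ≈ 9.39% → 9.4%.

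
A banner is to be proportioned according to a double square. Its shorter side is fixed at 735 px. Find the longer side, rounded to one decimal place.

1470.0 px

2:1 = 2.00000.
Longer side = 735 × 2.00000 ≈ 1470.000 → 1470.0 px.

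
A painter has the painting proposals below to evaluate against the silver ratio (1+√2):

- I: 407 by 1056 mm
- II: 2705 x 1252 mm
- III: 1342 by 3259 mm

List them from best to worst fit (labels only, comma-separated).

III, I, II

I: 1056/407 ≈ 2.595 → |2.595 − 2.414| = 0.181
II: 2705/1252 ≈ 2.161 → |2.161 − 2.414| = 0.253
III: 3259/1342 ≈ 2.428 → |2.428 − 2.414| = 0.014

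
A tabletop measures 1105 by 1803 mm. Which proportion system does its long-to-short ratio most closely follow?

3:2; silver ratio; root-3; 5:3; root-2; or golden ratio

1803/1105 ≈ 1.632. Nearest candidates are golden ratio (1.618, off by 0.014) and 5:3 (1.667, off by 0.035).

golden ratio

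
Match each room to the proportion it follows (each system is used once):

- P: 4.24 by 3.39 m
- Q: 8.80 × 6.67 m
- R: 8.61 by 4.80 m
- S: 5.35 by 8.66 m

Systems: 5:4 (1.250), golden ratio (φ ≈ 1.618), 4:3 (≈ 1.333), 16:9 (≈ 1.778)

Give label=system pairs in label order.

Ratios: P ≈ 1.251; Q ≈ 1.319; R ≈ 1.794; S ≈ 1.619.
Targets: 5:4 ≈ 1.250; golden ratio ≈ 1.618; 4:3 ≈ 1.333; 16:9 ≈ 1.778.

P=5:4, Q=4:3, R=16:9, S=golden ratio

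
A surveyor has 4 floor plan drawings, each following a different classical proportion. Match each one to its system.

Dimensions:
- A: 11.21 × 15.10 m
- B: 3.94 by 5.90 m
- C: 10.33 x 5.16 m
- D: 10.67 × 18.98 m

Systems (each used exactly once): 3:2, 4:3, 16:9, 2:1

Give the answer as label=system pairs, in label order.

A = 15.10/11.21 ≈ 1.347 → 4:3 (1.333)
B = 5.90/3.94 ≈ 1.497 → 3:2 (1.500)
C = 10.33/5.16 ≈ 2.002 → 2:1 (2.000)
D = 18.98/10.67 ≈ 1.779 → 16:9 (1.778)

A=4:3, B=3:2, C=2:1, D=16:9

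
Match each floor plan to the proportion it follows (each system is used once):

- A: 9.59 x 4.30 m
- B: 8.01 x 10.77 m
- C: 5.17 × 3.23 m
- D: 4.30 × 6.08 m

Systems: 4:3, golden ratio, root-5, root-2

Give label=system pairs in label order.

A = 9.59/4.30 ≈ 2.230 → root-5 (2.236)
B = 10.77/8.01 ≈ 1.345 → 4:3 (1.333)
C = 5.17/3.23 ≈ 1.601 → golden ratio (1.618)
D = 6.08/4.30 ≈ 1.414 → root-2 (1.414)

A=root-5, B=4:3, C=golden ratio, D=root-2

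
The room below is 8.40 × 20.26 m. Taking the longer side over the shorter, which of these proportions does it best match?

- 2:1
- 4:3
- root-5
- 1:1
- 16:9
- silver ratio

Ratio = 20.26 / 8.40 ≈ 2.412.
Distances: 2:1 2.000 (Δ 0.412); 4:3 1.333 (Δ 1.079); root-5 2.236 (Δ 0.176); 1:1 1.000 (Δ 1.412); 16:9 1.778 (Δ 0.634); silver ratio 2.414 (Δ 0.002).

silver ratio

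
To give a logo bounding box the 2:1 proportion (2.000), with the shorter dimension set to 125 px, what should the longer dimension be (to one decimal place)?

250.0 px

2:1 = 2.00000.
Longer side = 125 × 2.00000 ≈ 250.000 → 250.0 px.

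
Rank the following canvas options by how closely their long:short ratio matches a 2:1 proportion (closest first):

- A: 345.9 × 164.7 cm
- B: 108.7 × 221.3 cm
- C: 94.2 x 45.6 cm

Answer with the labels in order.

A: 345.9/164.7 ≈ 2.100 → |2.100 − 2.000| = 0.100
B: 221.3/108.7 ≈ 2.036 → |2.036 − 2.000| = 0.036
C: 94.2/45.6 ≈ 2.066 → |2.066 − 2.000| = 0.066

B, C, A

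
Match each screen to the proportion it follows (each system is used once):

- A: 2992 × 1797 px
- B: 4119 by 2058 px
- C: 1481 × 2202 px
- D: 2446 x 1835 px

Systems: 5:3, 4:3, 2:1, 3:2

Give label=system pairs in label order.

A=5:3, B=2:1, C=3:2, D=4:3

A = 2992/1797 ≈ 1.665 → 5:3 (1.667)
B = 4119/2058 ≈ 2.001 → 2:1 (2.000)
C = 2202/1481 ≈ 1.487 → 3:2 (1.500)
D = 2446/1835 ≈ 1.333 → 4:3 (1.333)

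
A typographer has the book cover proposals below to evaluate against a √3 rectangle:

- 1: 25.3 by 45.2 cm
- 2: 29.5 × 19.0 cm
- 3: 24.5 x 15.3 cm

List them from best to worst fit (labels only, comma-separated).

1: 45.2/25.3 ≈ 1.787 → |1.787 − 1.732| = 0.055
2: 29.5/19.0 ≈ 1.553 → |1.553 − 1.732| = 0.179
3: 24.5/15.3 ≈ 1.601 → |1.601 − 1.732| = 0.131

1, 3, 2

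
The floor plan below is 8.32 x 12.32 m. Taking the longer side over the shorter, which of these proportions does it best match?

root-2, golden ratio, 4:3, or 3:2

Ratio = 12.32 / 8.32 ≈ 1.481.
Distances: root-2 1.414 (Δ 0.067); golden ratio 1.618 (Δ 0.137); 4:3 1.333 (Δ 0.148); 3:2 1.500 (Δ 0.019).

3:2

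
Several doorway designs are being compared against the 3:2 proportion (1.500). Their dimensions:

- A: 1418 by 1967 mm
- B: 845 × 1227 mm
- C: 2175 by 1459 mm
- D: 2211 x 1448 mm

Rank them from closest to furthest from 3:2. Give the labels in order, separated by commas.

C, D, B, A

Ratios: A = 1967 / 1418 ≈ 1.387; B = 1227 / 845 ≈ 1.452; C = 2175 / 1459 ≈ 1.491; D = 2211 / 1448 ≈ 1.527.
|Δ from 1.500|: A 0.113; B 0.048; C 0.009; D 0.027.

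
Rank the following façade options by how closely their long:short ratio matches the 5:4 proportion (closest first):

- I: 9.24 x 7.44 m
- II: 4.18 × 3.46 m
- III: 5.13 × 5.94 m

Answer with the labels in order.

Ratios: I = 9.24 / 7.44 ≈ 1.242; II = 4.18 / 3.46 ≈ 1.208; III = 5.94 / 5.13 ≈ 1.158.
|Δ from 1.250|: I 0.008; II 0.042; III 0.092.

I, II, III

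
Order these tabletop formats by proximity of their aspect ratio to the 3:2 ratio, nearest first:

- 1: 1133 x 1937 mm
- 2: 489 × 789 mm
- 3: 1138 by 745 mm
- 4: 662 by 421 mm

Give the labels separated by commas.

3, 4, 2, 1

Ratios: 1 = 1937 / 1133 ≈ 1.710; 2 = 789 / 489 ≈ 1.613; 3 = 1138 / 745 ≈ 1.528; 4 = 662 / 421 ≈ 1.572.
|Δ from 1.500|: 1 0.210; 2 0.113; 3 0.028; 4 0.072.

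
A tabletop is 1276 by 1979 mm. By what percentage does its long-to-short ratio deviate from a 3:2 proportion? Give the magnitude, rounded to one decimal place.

3.4%

Ratio = 1979 / 1276 ≈ 1.5509.
Ideal 3:2 = 1.5000. |1.5509 − 1.5000| / 1.5000 ≈ 3.39% → 3.4%.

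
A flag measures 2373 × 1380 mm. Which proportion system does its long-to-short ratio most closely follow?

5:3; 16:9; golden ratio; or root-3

Ratio = 2373 / 1380 ≈ 1.720.
Distances: 5:3 1.667 (Δ 0.053); 16:9 1.778 (Δ 0.058); golden ratio 1.618 (Δ 0.102); root-3 1.732 (Δ 0.012).

root-3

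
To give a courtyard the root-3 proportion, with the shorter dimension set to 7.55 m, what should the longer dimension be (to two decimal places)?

root-3 ≈ 1.73205.
Longer side = 7.55 × 1.73205 ≈ 13.0770 → 13.08 m.

13.08 m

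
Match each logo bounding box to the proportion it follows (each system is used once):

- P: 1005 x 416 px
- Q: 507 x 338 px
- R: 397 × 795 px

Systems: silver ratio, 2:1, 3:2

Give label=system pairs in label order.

P=silver ratio, Q=3:2, R=2:1

P = 1005/416 ≈ 2.416 → silver ratio (2.414)
Q = 507/338 ≈ 1.500 → 3:2 (1.500)
R = 795/397 ≈ 2.003 → 2:1 (2.000)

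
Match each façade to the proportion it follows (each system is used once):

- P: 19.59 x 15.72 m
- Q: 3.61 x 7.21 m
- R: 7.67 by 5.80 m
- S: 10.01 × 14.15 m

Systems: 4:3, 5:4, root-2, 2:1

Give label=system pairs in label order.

Ratios: P ≈ 1.246; Q ≈ 1.997; R ≈ 1.322; S ≈ 1.414.
Targets: 4:3 ≈ 1.333; 5:4 ≈ 1.250; root-2 ≈ 1.414; 2:1 ≈ 2.000.

P=5:4, Q=2:1, R=4:3, S=root-2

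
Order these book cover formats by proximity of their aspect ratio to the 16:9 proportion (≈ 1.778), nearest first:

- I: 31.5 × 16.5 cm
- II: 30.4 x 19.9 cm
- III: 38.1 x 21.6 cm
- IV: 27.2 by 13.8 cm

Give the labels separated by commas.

Ratios: I = 31.5 / 16.5 ≈ 1.909; II = 30.4 / 19.9 ≈ 1.528; III = 38.1 / 21.6 ≈ 1.764; IV = 27.2 / 13.8 ≈ 1.971.
|Δ from 1.778|: I 0.131; II 0.250; III 0.014; IV 0.193.

III, I, IV, II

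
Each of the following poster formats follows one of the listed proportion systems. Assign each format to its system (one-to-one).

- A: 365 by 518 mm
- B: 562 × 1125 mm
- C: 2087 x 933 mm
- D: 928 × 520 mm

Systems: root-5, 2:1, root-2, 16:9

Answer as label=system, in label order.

Ratios: A ≈ 1.419; B ≈ 2.002; C ≈ 2.237; D ≈ 1.785.
Targets: root-5 ≈ 2.236; 2:1 ≈ 2.000; root-2 ≈ 1.414; 16:9 ≈ 1.778.

A=root-2, B=2:1, C=root-5, D=16:9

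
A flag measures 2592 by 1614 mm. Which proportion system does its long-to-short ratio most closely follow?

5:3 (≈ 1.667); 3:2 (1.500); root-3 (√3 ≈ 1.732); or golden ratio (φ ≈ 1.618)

2592/1614 ≈ 1.606. Nearest candidates are golden ratio (1.618, off by 0.012) and 5:3 (1.667, off by 0.061).

golden ratio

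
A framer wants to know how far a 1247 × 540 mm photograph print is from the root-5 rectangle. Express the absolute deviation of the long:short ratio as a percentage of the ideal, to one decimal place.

Ratio = 1247 / 540 ≈ 2.3093.
Ideal root-5 ≈ 2.2361. |2.3093 − 2.2361| / 2.2361 ≈ 3.27% → 3.3%.

3.3%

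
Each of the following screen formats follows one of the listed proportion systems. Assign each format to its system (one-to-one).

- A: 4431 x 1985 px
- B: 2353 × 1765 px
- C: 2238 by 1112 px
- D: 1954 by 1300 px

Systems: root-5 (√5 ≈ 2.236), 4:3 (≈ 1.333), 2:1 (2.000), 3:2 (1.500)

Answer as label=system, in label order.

Ratios: A ≈ 2.232; B ≈ 1.333; C ≈ 2.013; D ≈ 1.503.
Targets: root-5 ≈ 2.236; 4:3 ≈ 1.333; 2:1 ≈ 2.000; 3:2 ≈ 1.500.

A=root-5, B=4:3, C=2:1, D=3:2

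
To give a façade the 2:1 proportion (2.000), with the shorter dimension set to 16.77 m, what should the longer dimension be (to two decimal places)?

33.54 m

2:1 = 2.00000.
Longer side = 16.77 × 2.00000 ≈ 33.5400 → 33.54 m.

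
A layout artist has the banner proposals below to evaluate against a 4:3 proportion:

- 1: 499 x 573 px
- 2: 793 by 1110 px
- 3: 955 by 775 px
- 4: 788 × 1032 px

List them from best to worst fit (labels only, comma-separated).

4, 2, 3, 1

Ratios: 1 = 573 / 499 ≈ 1.148; 2 = 1110 / 793 ≈ 1.400; 3 = 955 / 775 ≈ 1.232; 4 = 1032 / 788 ≈ 1.310.
|Δ from 1.333|: 1 0.185; 2 0.067; 3 0.101; 4 0.023.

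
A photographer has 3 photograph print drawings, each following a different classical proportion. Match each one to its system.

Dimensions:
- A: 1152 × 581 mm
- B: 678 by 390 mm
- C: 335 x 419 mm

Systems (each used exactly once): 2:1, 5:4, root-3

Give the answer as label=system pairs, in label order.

Ratios: A ≈ 1.983; B ≈ 1.738; C ≈ 1.251.
Targets: 2:1 ≈ 2.000; 5:4 ≈ 1.250; root-3 ≈ 1.732.

A=2:1, B=root-3, C=5:4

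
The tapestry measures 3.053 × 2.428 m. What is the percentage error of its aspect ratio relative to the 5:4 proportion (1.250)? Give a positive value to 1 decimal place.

Ratio = 3.053 / 2.428 ≈ 1.2574.
Ideal 5:4 = 1.2500. |1.2574 − 1.2500| / 1.2500 ≈ 0.59% → 0.6%.

0.6%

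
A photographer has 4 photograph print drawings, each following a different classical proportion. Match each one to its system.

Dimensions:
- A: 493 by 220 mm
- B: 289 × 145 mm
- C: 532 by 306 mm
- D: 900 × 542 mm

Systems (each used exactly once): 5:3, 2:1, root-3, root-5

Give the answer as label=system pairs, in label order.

A = 493/220 ≈ 2.241 → root-5 (2.236)
B = 289/145 ≈ 1.993 → 2:1 (2.000)
C = 532/306 ≈ 1.739 → root-3 (1.732)
D = 900/542 ≈ 1.661 → 5:3 (1.667)

A=root-5, B=2:1, C=root-3, D=5:3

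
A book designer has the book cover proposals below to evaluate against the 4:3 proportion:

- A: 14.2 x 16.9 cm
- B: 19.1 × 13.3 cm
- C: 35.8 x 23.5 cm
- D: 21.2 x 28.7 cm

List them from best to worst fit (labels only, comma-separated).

D, B, A, C

A: 16.9/14.2 ≈ 1.190 → |1.190 − 1.333| = 0.143
B: 19.1/13.3 ≈ 1.436 → |1.436 − 1.333| = 0.103
C: 35.8/23.5 ≈ 1.523 → |1.523 − 1.333| = 0.190
D: 28.7/21.2 ≈ 1.354 → |1.354 − 1.333| = 0.021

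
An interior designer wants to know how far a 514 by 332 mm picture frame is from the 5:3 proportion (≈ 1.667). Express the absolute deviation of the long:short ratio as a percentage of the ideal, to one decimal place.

7.1%

Ratio = 514 / 332 ≈ 1.5482.
Ideal 5:3 ≈ 1.6667. |1.5482 − 1.6667| / 1.6667 ≈ 7.11% → 7.1%.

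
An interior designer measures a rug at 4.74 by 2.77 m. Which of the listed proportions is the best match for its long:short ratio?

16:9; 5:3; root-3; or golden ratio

root-3

Ratio = 4.74 / 2.77 ≈ 1.711.
Distances: 16:9 1.778 (Δ 0.067); 5:3 1.667 (Δ 0.044); root-3 1.732 (Δ 0.021); golden ratio 1.618 (Δ 0.093).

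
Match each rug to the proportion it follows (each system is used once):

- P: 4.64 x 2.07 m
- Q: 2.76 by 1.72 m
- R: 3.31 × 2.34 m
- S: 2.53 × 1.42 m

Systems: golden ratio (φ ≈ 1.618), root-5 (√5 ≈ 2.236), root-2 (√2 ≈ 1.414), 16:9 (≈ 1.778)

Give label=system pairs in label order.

P=root-5, Q=golden ratio, R=root-2, S=16:9

Ratios: P ≈ 2.242; Q ≈ 1.605; R ≈ 1.415; S ≈ 1.782.
Targets: golden ratio ≈ 1.618; root-5 ≈ 2.236; root-2 ≈ 1.414; 16:9 ≈ 1.778.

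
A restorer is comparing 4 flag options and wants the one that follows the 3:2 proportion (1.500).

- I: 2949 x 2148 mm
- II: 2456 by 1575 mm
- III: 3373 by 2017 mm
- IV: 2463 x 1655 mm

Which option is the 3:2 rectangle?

IV

Ratios (long/short): I ≈ 1.373; II ≈ 1.559; III ≈ 1.672; IV ≈ 1.488.
3:2 ≈ 1.500; option IV is nearest (Δ 0.012).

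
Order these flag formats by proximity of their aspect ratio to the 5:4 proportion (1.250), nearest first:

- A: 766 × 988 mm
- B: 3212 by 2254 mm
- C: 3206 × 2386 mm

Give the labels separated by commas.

A: 988/766 ≈ 1.290 → |1.290 − 1.250| = 0.040
B: 3212/2254 ≈ 1.425 → |1.425 − 1.250| = 0.175
C: 3206/2386 ≈ 1.344 → |1.344 − 1.250| = 0.094

A, C, B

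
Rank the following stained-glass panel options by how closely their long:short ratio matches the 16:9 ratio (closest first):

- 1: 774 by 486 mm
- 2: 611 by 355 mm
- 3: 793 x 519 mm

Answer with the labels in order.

Ratios: 1 = 774 / 486 ≈ 1.593; 2 = 611 / 355 ≈ 1.721; 3 = 793 / 519 ≈ 1.528.
|Δ from 1.778|: 1 0.185; 2 0.057; 3 0.250.

2, 1, 3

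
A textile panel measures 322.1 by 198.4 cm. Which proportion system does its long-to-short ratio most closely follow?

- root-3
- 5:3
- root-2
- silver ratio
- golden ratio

golden ratio

322.1/198.4 ≈ 1.623. Nearest candidates are golden ratio (1.618, off by 0.005) and 5:3 (1.667, off by 0.044).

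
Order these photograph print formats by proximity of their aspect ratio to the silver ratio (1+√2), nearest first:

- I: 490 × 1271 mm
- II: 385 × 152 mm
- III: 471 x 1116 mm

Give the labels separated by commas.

Ratios: I = 1271 / 490 ≈ 2.594; II = 385 / 152 ≈ 2.533; III = 1116 / 471 ≈ 2.369.
|Δ from 2.414|: I 0.180; II 0.119; III 0.045.

III, II, I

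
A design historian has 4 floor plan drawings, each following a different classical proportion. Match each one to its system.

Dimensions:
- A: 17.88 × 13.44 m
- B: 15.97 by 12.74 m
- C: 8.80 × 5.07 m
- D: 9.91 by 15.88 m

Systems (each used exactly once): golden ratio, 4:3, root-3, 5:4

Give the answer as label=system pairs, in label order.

A = 17.88/13.44 ≈ 1.330 → 4:3 (1.333)
B = 15.97/12.74 ≈ 1.254 → 5:4 (1.250)
C = 8.80/5.07 ≈ 1.736 → root-3 (1.732)
D = 15.88/9.91 ≈ 1.602 → golden ratio (1.618)

A=4:3, B=5:4, C=root-3, D=golden ratio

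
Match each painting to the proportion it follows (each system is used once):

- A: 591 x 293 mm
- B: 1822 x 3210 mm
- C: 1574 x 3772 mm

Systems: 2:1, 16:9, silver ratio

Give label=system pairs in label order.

Ratios: A ≈ 2.017; B ≈ 1.762; C ≈ 2.396.
Targets: 2:1 ≈ 2.000; 16:9 ≈ 1.778; silver ratio ≈ 2.414.

A=2:1, B=16:9, C=silver ratio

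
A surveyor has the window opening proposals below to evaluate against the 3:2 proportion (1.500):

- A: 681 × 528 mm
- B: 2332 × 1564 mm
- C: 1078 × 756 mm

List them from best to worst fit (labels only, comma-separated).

B, C, A

A: 681/528 ≈ 1.290 → |1.290 − 1.500| = 0.210
B: 2332/1564 ≈ 1.491 → |1.491 − 1.500| = 0.009
C: 1078/756 ≈ 1.426 → |1.426 − 1.500| = 0.074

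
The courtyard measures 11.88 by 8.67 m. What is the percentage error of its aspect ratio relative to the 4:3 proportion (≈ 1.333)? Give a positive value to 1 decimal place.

2.8%

Ratio = 11.88 / 8.67 ≈ 1.3702.
Ideal 4:3 ≈ 1.3333. |1.3702 − 1.3333| / 1.3333 ≈ 2.77% → 2.8%.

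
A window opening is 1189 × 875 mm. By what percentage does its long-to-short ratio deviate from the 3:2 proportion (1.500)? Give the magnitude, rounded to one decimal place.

9.4%

Ratio = 1189 / 875 ≈ 1.3589.
Ideal 3:2 = 1.5000. |1.3589 − 1.5000| / 1.5000 ≈ 9.41% → 9.4%.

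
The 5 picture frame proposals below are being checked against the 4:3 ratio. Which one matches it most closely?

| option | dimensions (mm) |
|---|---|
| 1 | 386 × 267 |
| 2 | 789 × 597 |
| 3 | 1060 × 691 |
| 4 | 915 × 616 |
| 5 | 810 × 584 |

2

Ratios (long/short): 1 ≈ 1.446; 2 ≈ 1.322; 3 ≈ 1.534; 4 ≈ 1.485; 5 ≈ 1.387.
4:3 ≈ 1.333; option 2 is nearest (Δ 0.011).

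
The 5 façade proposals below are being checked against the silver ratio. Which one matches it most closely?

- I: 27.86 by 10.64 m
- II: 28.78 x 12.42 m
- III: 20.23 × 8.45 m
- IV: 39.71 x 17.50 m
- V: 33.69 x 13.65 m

Ratios (long/short): I ≈ 2.618; II ≈ 2.317; III ≈ 2.394; IV ≈ 2.269; V ≈ 2.468.
silver ratio ≈ 2.414; option III is nearest (Δ 0.020).

III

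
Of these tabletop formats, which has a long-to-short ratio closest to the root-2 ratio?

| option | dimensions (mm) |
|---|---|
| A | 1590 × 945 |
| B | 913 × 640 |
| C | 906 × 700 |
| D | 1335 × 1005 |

B

Target root-2 ≈ 1.414.
A: 1.683 (Δ0.269)  B: 1.427 (Δ0.013)  C: 1.294 (Δ0.120)  D: 1.328 (Δ0.086)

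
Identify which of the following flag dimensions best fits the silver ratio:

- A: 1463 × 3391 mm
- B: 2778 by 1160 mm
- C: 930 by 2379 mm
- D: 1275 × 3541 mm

B

Target silver ratio ≈ 2.414.
A: 2.318 (Δ0.096)  B: 2.395 (Δ0.019)  C: 2.558 (Δ0.144)  D: 2.777 (Δ0.363)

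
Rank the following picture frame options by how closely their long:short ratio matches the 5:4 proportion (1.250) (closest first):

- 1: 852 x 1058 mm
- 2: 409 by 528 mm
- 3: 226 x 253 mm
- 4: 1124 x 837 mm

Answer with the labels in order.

1: 1058/852 ≈ 1.242 → |1.242 − 1.250| = 0.008
2: 528/409 ≈ 1.291 → |1.291 − 1.250| = 0.041
3: 253/226 ≈ 1.119 → |1.119 − 1.250| = 0.131
4: 1124/837 ≈ 1.343 → |1.343 − 1.250| = 0.093

1, 2, 4, 3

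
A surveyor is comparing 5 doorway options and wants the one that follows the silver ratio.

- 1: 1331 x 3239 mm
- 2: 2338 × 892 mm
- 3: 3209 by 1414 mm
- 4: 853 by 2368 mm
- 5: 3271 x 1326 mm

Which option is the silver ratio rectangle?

1

Target silver ratio ≈ 2.414.
1: 2.434 (Δ0.020)  2: 2.621 (Δ0.207)  3: 2.269 (Δ0.145)  4: 2.776 (Δ0.362)  5: 2.467 (Δ0.053)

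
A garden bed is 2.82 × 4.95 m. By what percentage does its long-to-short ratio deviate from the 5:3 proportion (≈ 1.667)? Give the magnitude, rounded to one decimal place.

Ratio = 4.95 / 2.82 ≈ 1.7553.
Ideal 5:3 ≈ 1.6667. |1.7553 − 1.6667| / 1.6667 ≈ 5.32% → 5.3%.

5.3%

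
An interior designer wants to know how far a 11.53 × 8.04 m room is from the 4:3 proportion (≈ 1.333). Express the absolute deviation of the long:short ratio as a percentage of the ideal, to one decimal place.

Ratio = 11.53 / 8.04 ≈ 1.4341.
Ideal 4:3 ≈ 1.3333. |1.4341 − 1.3333| / 1.3333 ≈ 7.56% → 7.6%.

7.6%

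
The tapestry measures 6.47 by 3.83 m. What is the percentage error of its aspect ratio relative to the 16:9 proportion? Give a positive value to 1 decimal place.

Ratio = 6.47 / 3.83 ≈ 1.6893.
Ideal 16:9 ≈ 1.7778. |1.6893 − 1.7778| / 1.7778 ≈ 4.98% → 5.0%.

5.0%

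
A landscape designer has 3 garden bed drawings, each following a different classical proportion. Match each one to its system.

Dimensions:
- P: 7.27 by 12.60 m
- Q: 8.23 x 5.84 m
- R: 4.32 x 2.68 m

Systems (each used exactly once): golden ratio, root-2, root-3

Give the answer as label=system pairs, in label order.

P=root-3, Q=root-2, R=golden ratio

P = 12.60/7.27 ≈ 1.733 → root-3 (1.732)
Q = 8.23/5.84 ≈ 1.409 → root-2 (1.414)
R = 4.32/2.68 ≈ 1.612 → golden ratio (1.618)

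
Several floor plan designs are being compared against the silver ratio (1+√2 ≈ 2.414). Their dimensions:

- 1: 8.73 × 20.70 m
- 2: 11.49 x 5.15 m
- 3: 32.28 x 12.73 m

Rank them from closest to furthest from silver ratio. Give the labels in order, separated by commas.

Ratios: 1 = 20.70 / 8.73 ≈ 2.371; 2 = 11.49 / 5.15 ≈ 2.231; 3 = 32.28 / 12.73 ≈ 2.536.
|Δ from 2.414|: 1 0.043; 2 0.183; 3 0.122.

1, 3, 2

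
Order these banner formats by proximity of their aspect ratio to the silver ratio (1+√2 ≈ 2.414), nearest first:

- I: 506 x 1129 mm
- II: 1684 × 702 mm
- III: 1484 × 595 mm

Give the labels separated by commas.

Ratios: I = 1129 / 506 ≈ 2.231; II = 1684 / 702 ≈ 2.399; III = 1484 / 595 ≈ 2.494.
|Δ from 2.414|: I 0.183; II 0.015; III 0.080.

II, III, I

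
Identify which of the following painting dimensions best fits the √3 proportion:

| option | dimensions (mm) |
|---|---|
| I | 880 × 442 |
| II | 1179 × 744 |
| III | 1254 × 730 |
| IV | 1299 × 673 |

Ratios (long/short): I ≈ 1.991; II ≈ 1.585; III ≈ 1.718; IV ≈ 1.930.
root-3 ≈ 1.732; option III is nearest (Δ 0.014).

III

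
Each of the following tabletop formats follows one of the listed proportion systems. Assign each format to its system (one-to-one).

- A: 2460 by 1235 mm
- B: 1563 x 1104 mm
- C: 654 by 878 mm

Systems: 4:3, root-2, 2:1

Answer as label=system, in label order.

A = 2460/1235 ≈ 1.992 → 2:1 (2.000)
B = 1563/1104 ≈ 1.416 → root-2 (1.414)
C = 878/654 ≈ 1.343 → 4:3 (1.333)

A=2:1, B=root-2, C=4:3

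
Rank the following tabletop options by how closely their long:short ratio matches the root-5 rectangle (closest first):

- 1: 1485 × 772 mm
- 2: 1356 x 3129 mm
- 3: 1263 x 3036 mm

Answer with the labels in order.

2, 3, 1

Ratios: 1 = 1485 / 772 ≈ 1.924; 2 = 3129 / 1356 ≈ 2.308; 3 = 3036 / 1263 ≈ 2.404.
|Δ from 2.236|: 1 0.312; 2 0.072; 3 0.168.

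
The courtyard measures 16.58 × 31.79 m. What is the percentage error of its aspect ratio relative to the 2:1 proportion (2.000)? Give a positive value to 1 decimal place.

Ratio = 31.79 / 16.58 ≈ 1.9174.
Ideal 2:1 = 2.0000. |1.9174 − 2.0000| / 2.0000 ≈ 4.13% → 4.1%.

4.1%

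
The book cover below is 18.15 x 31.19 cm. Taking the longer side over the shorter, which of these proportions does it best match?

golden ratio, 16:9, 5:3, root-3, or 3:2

Ratio = 31.19 / 18.15 ≈ 1.718.
Distances: golden ratio 1.618 (Δ 0.100); 16:9 1.778 (Δ 0.060); 5:3 1.667 (Δ 0.051); root-3 1.732 (Δ 0.014); 3:2 1.500 (Δ 0.218).

root-3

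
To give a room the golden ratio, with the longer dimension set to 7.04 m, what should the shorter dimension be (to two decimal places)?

golden ratio ≈ 1.61803.
Shorter side = 7.04 ÷ 1.61803 ≈ 4.3510 → 4.35 m.

4.35 m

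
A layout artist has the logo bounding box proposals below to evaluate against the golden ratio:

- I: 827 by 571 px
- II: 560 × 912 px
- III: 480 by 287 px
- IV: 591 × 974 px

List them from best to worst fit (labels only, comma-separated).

Ratios: I = 827 / 571 ≈ 1.448; II = 912 / 560 ≈ 1.629; III = 480 / 287 ≈ 1.672; IV = 974 / 591 ≈ 1.648.
|Δ from 1.618|: I 0.170; II 0.011; III 0.054; IV 0.030.

II, IV, III, I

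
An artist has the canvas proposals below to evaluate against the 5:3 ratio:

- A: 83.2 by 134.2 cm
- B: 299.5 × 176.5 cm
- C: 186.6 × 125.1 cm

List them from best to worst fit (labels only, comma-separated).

A: 134.2/83.2 ≈ 1.613 → |1.613 − 1.667| = 0.054
B: 299.5/176.5 ≈ 1.697 → |1.697 − 1.667| = 0.030
C: 186.6/125.1 ≈ 1.492 → |1.492 − 1.667| = 0.175

B, A, C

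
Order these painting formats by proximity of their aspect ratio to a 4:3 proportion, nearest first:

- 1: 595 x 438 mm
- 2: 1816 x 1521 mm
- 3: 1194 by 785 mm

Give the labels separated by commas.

1: 595/438 ≈ 1.358 → |1.358 − 1.333| = 0.025
2: 1816/1521 ≈ 1.194 → |1.194 − 1.333| = 0.139
3: 1194/785 ≈ 1.521 → |1.521 − 1.333| = 0.188

1, 2, 3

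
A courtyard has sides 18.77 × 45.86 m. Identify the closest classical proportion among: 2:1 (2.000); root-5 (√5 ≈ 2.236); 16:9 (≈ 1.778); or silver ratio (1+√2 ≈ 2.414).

Ratio = 45.86 / 18.77 ≈ 2.443.
Distances: 2:1 2.000 (Δ 0.443); root-5 2.236 (Δ 0.207); 16:9 1.778 (Δ 0.665); silver ratio 2.414 (Δ 0.029).

silver ratio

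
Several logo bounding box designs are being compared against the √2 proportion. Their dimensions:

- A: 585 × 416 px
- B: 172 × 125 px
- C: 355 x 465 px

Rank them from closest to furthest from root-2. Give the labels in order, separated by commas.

A: 585/416 ≈ 1.406 → |1.406 − 1.414| = 0.008
B: 172/125 ≈ 1.376 → |1.376 − 1.414| = 0.038
C: 465/355 ≈ 1.310 → |1.310 − 1.414| = 0.104

A, B, C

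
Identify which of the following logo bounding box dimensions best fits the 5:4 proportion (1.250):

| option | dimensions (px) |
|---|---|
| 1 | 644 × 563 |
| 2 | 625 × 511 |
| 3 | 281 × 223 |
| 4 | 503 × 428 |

Ratios (long/short): 1 ≈ 1.144; 2 ≈ 1.223; 3 ≈ 1.260; 4 ≈ 1.175.
5:4 ≈ 1.250; option 3 is nearest (Δ 0.010).

3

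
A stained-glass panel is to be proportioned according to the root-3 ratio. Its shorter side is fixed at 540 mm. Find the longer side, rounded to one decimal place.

935.3 mm

root-3 ≈ 1.73205.
Longer side = 540 × 1.73205 ≈ 935.307 → 935.3 mm.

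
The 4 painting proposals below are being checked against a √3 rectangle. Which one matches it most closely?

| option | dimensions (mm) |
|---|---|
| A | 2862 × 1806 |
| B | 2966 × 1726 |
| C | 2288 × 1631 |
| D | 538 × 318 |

Target root-3 ≈ 1.732.
A: 1.585 (Δ0.147)  B: 1.718 (Δ0.014)  C: 1.403 (Δ0.329)  D: 1.692 (Δ0.040)

B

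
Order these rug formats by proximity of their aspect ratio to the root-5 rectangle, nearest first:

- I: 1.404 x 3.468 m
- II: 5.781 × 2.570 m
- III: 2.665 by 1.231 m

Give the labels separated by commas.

II, III, I

I: 3.468/1.404 ≈ 2.470 → |2.470 − 2.236| = 0.234
II: 5.781/2.570 ≈ 2.249 → |2.249 − 2.236| = 0.013
III: 2.665/1.231 ≈ 2.165 → |2.165 − 2.236| = 0.071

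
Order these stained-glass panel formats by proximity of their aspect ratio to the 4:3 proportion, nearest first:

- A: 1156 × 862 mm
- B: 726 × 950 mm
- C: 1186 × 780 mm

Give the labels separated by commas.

A, B, C

A: 1156/862 ≈ 1.341 → |1.341 − 1.333| = 0.008
B: 950/726 ≈ 1.309 → |1.309 − 1.333| = 0.024
C: 1186/780 ≈ 1.521 → |1.521 − 1.333| = 0.188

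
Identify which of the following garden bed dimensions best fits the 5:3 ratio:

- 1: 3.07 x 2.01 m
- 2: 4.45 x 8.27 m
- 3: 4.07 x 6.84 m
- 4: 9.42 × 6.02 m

Target 5:3 ≈ 1.667.
1: 1.527 (Δ0.140)  2: 1.858 (Δ0.191)  3: 1.681 (Δ0.014)  4: 1.565 (Δ0.102)

3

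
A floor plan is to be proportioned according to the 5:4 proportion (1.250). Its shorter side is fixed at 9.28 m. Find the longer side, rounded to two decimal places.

11.60 m

5:4 = 1.25000.
Longer side = 9.28 × 1.25000 ≈ 11.6000 → 11.60 m.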